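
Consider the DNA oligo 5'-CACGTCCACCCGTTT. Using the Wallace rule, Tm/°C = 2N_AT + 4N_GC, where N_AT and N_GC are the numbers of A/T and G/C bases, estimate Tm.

Counting bases: A=2, T=4, C=7, G=2
A+T = 6, G+C = 9
Tm = 4·9 + 2·6 = 36 + 12 = 48°C

48°C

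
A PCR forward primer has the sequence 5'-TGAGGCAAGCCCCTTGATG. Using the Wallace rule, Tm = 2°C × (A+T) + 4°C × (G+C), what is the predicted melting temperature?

Counting bases: T=4, A=4, C=5, G=6
AT pairs contribute 8, GC pairs contribute 11.
Tm = 4·11 + 2·8 = 44 + 16 = 60°C

60°C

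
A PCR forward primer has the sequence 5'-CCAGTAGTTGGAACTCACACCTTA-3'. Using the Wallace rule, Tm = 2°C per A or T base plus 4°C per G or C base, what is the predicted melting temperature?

Scanning the sequence gives C=7, G=4, A=7, T=6.
AT pairs contribute 13, GC pairs contribute 11.
Tm = 4·11 + 2·13 = 44 + 26 = 70°C

70°C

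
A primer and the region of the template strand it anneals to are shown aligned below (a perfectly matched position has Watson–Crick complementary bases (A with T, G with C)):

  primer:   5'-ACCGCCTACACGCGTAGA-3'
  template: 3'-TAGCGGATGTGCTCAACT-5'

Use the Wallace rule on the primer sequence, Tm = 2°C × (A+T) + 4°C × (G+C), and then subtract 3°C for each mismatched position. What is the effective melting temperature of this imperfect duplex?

49°C

Primer base counts: A=5, T=2, G=4, C=7 → A+T=7, G+C=11
Perfect-match Tm = 2(7) + 4(11) = 14 + 44 = 58°C
Mismatches (positions where the bases are not complementary): 3 (at positions 2, 13, 16)
Effective Tm = 58 − 3×3 = 58 − 9 = 49°C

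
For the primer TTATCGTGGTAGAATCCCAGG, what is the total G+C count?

Counting bases: A=5, G=6, T=6, C=4
Total G or C: 6 + 4 = 10

10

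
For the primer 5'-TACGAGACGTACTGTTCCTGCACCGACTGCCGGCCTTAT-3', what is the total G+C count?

22

Counting bases: C=13, G=9, T=10, A=7
Total G or C: 9 + 13 = 22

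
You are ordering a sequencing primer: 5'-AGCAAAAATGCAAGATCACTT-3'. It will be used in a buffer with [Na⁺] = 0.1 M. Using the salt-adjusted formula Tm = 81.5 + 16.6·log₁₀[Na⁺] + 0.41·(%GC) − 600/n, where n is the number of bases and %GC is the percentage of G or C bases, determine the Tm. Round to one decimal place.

Length n = 21. G=3, A=10, C=4, T=4
G+C = 7, so %GC = 7/21 × 100 = 33.333%
Salt term: 16.6 × (-1) = -16.6
GC term: 0.41 × 33.333 = 13.667; length term: −600/21 = −28.571
Tm = 81.5 + (-16.6) + 13.667 − 28.571 = 49.996 → 50.0°C

50.0°C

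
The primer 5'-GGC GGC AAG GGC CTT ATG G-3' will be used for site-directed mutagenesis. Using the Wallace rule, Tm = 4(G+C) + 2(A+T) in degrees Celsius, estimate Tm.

64°C

Counting bases: A=3, C=4, T=3, G=9
AT pairs contribute 6, GC pairs contribute 13.
Tm = 2×6 + 4×13 = 64°C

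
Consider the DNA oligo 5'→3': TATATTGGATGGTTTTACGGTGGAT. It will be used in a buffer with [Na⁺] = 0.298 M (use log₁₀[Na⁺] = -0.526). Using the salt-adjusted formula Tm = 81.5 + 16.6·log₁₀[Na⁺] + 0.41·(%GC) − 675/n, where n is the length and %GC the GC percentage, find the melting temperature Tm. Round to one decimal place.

60.5°C

Length n = 25. Scanning the sequence gives T=11, C=1, A=5, G=8.
G+C = 9, so %GC = 9/25 × 100 = 36%
Salt term: 16.6 × (-0.526) = -8.732
GC term: 0.41 × 36 = 14.76; length term: −675/25 = −27
Tm = 81.5 + (-8.732) + 14.76 − 27 = 60.528 → 60.5°C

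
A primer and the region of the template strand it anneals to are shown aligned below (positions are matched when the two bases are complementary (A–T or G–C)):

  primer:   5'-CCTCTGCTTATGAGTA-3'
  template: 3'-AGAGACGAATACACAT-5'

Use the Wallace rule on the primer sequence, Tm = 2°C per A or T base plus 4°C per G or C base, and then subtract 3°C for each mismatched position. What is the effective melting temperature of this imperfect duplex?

40°C

Primer base counts: A=3, T=6, G=3, C=4 → A+T=9, G+C=7
Perfect-match Tm = 2(9) + 4(7) = 18 + 28 = 46°C
Mismatches (positions where the bases are not complementary): 2 (at positions 1, 13)
Effective Tm = 46 − 2×3 = 46 − 6 = 40°C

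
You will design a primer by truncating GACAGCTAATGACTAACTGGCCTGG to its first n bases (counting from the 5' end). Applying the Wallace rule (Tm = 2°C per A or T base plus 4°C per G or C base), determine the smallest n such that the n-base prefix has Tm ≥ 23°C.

First 7 bases: GACAGCT → Tm = 22°C (< 23°C)
First 8 bases: GACAGCTA → Tm = 24°C (≥ 23°C)
Each additional base adds 2°C (A/T) or 4°C (G/C), so Tm is non-decreasing in n; n = 8 is the first length to reach 23°C.

n = 8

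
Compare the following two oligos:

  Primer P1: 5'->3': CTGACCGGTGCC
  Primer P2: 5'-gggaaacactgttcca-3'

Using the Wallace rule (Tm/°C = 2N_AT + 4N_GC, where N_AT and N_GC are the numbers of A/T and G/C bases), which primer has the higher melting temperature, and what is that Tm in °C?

Primer P2, 48°C

Primer P1: A+T=3, G+C=9 → Tm = 2(3)+4(9) = 42°C
Primer P2: A+T=8, G+C=8 → Tm = 2(8)+4(8) = 48°C
42°C vs 48°C → primer P2 is higher.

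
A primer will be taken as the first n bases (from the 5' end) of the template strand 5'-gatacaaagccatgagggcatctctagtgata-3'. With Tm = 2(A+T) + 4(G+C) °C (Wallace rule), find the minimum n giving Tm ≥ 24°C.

n = 9

First 8 bases: GATACAAA → Tm = 20°C (< 24°C)
First 9 bases: GATACAAAG → Tm = 24°C (≥ 24°C)
Each additional base adds 2°C (A/T) or 4°C (G/C), so Tm is non-decreasing in n; n = 9 is the first length to reach 24°C.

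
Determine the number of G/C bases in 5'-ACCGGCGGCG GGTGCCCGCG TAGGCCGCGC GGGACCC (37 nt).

Counting bases: T=2, C=15, A=3, G=17
Total G or C: 17 + 15 = 32

32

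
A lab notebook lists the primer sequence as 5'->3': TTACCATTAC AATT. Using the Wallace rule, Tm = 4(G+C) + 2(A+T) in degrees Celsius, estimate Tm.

34°C

Counting bases: T=6, G=0, C=3, A=5
A+T = 11, G+C = 3
Tm = 4·3 + 2·11 = 12 + 22 = 34°C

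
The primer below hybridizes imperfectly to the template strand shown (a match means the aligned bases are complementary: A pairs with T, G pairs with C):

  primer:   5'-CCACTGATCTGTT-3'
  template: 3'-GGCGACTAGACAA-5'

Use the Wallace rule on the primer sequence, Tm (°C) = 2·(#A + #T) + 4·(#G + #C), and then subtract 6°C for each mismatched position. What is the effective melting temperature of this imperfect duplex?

32°C

Primer base counts: A=2, T=5, G=2, C=4 → A+T=7, G+C=6
Perfect-match Tm = 2(7) + 4(6) = 14 + 24 = 38°C
Mismatches (positions where the bases are not complementary): 1 (at position 3)
Effective Tm = 38 − 1×6 = 38 − 6 = 32°C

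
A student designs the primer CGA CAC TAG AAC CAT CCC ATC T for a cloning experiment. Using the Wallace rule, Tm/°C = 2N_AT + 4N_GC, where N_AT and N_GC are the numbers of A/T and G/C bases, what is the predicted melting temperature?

A=7, C=9, G=2, T=4
So N_AT = 11 and N_GC = 11.
Tm = 2(11) + 4(11) = 22 + 44 = 66°C

66°C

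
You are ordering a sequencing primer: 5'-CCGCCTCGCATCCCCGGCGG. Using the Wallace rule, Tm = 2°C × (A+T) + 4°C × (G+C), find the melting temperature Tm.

Counting bases: C=11, A=1, G=6, T=2
AT pairs contribute 3, GC pairs contribute 17.
Tm = 4·17 + 2·3 = 68 + 6 = 74°C

74°C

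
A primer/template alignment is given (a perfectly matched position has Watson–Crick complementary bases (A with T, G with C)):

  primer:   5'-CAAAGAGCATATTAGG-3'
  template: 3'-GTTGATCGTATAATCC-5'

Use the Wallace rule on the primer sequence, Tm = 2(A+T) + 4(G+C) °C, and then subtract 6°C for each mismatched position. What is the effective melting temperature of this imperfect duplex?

32°C

Primer base counts: A=7, T=3, G=4, C=2 → A+T=10, G+C=6
Perfect-match Tm = 2(10) + 4(6) = 20 + 24 = 44°C
Mismatches (positions where the bases are not complementary): 2 (at positions 4, 5)
Effective Tm = 44 − 2×6 = 44 − 12 = 32°C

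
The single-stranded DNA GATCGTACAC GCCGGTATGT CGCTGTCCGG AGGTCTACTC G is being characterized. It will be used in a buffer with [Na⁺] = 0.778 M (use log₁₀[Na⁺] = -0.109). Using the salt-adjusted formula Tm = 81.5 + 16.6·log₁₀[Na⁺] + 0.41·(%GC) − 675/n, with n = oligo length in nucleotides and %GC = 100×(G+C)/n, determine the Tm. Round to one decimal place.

Length n = 41. Base counts: A=6, C=12, G=13, T=10
G+C = 25, so %GC = 25/41 × 100 = 60.976%
Salt term: 16.6 × (-0.109) = -1.809
GC term: 0.41 × 60.976 = 25; length term: −675/41 = −16.463
Tm = 81.5 + (-1.809) + 25 − 16.463 = 88.228 → 88.2°C

88.2°C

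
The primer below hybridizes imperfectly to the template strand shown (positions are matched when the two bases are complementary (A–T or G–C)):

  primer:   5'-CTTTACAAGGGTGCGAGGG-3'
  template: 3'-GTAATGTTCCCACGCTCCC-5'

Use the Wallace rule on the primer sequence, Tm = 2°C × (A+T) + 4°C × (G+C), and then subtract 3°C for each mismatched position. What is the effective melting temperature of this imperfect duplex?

Primer base counts: A=4, T=4, G=8, C=3 → A+T=8, G+C=11
Perfect-match Tm = 2(8) + 4(11) = 16 + 44 = 60°C
Mismatches (positions where the bases are not complementary): 1 (at position 2)
Effective Tm = 60 − 1×3 = 60 − 3 = 57°C

57°C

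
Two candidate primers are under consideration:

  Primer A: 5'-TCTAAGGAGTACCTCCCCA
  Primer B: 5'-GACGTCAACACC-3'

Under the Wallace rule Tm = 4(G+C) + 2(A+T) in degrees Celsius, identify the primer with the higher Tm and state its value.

Primer A, 58°C

Primer A: A+T=9, G+C=10 → Tm = 2(9)+4(10) = 58°C
Primer B: A+T=5, G+C=7 → Tm = 2(5)+4(7) = 38°C
58°C vs 38°C → primer A is higher.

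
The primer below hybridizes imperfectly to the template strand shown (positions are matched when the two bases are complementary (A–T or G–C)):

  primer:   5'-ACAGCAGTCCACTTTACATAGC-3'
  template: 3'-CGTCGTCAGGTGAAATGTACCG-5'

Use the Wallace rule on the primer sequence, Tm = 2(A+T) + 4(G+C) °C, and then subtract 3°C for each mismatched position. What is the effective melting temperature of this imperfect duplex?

58°C

Primer base counts: A=7, T=5, G=3, C=7 → A+T=12, G+C=10
Perfect-match Tm = 2(12) + 4(10) = 24 + 40 = 64°C
Mismatches (positions where the bases are not complementary): 2 (at positions 1, 20)
Effective Tm = 64 − 2×3 = 64 − 6 = 58°C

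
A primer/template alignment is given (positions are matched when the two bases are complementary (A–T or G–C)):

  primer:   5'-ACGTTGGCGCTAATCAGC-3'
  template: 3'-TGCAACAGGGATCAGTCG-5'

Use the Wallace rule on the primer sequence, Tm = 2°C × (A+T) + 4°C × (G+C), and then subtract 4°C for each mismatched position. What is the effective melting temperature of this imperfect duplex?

Primer base counts: A=4, T=4, G=5, C=5 → A+T=8, G+C=10
Perfect-match Tm = 2(8) + 4(10) = 16 + 40 = 56°C
Mismatches (positions where the bases are not complementary): 3 (at positions 7, 9, 13)
Effective Tm = 56 − 3×4 = 56 − 12 = 44°C

44°C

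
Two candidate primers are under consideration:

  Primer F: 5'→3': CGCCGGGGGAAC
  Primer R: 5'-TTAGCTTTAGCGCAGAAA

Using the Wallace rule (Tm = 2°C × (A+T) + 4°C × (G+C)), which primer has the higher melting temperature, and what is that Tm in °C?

Primer F: A+T=2, G+C=10 → Tm = 2(2)+4(10) = 44°C
Primer R: A+T=11, G+C=7 → Tm = 2(11)+4(7) = 50°C
44°C vs 50°C → primer R is higher.

Primer R, 50°C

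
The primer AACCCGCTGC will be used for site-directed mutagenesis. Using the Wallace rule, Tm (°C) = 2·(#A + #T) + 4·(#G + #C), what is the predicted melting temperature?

Scanning the sequence gives G=2, T=1, C=5, A=2.
So N_AT = 3 and N_GC = 7.
Tm = 2×3 + 4×7 = 34°C

34°C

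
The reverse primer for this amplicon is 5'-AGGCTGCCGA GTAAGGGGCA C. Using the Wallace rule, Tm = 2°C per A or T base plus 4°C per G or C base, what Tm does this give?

Scanning the sequence gives A=5, C=5, T=2, G=9.
So N_AT = 7 and N_GC = 14.
Tm = 2×7 + 4×14 = 70°C

70°C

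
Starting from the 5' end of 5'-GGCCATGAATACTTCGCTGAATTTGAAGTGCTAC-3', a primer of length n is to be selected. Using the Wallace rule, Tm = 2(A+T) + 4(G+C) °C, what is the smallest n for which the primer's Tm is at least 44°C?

n = 15

First 14 bases: GGCCATGAATACTT → Tm = 40°C (< 44°C)
First 15 bases: GGCCATGAATACTTC → Tm = 44°C (≥ 44°C)
Each additional base adds 2°C (A/T) or 4°C (G/C), so Tm is non-decreasing in n; n = 15 is the first length to reach 44°C.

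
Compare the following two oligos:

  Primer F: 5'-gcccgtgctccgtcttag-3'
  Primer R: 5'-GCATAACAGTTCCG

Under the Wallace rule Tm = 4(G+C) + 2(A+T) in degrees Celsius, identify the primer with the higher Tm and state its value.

Primer F, 60°C

Primer F: A+T=6, G+C=12 → Tm = 2(6)+4(12) = 60°C
Primer R: A+T=7, G+C=7 → Tm = 2(7)+4(7) = 42°C
60°C vs 42°C → primer F is higher.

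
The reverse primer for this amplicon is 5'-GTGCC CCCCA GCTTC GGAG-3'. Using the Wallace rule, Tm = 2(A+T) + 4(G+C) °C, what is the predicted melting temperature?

G=6, T=3, C=8, A=2
AT pairs contribute 5, GC pairs contribute 14.
Tm = 2×5 + 4×14 = 66°C

66°C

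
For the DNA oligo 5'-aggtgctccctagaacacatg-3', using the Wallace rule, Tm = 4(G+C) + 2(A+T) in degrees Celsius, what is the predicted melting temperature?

64°C

Scanning the sequence gives A=6, C=6, G=5, T=4.
So N_AT = 10 and N_GC = 11.
Tm = 4·11 + 2·10 = 44 + 20 = 64°C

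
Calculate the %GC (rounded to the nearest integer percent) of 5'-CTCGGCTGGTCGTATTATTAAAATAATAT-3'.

Scanning the sequence gives C=4, T=11, A=9, G=5.
G+C = 5 + 4 = 9 out of 29 bases
%GC = 9/29 × 100 = 31.03% ≈ 31%

31%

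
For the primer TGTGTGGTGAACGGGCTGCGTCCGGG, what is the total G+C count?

18

Scanning the sequence gives G=13, A=2, C=5, T=6.
Total G or C: 13 + 5 = 18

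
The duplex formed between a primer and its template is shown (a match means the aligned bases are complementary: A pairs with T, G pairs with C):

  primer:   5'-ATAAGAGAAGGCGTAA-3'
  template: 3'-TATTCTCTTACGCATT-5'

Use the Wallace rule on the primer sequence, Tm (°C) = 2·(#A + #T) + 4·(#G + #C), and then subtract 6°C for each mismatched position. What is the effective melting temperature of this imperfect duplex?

Primer base counts: A=8, T=2, G=5, C=1 → A+T=10, G+C=6
Perfect-match Tm = 2(10) + 4(6) = 20 + 24 = 44°C
Mismatches (positions where the bases are not complementary): 1 (at position 10)
Effective Tm = 44 − 1×6 = 44 − 6 = 38°C

38°C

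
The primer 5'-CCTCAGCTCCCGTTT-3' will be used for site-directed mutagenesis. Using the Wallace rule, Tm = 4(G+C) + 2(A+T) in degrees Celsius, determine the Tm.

C=7, T=5, G=2, A=1
So N_AT = 6 and N_GC = 9.
Tm = 4·9 + 2·6 = 36 + 12 = 48°C

48°C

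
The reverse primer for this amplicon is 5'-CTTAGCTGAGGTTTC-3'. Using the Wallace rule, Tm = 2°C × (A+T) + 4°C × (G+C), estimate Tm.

C=3, G=4, T=6, A=2
AT pairs contribute 8, GC pairs contribute 7.
Tm = 2×8 + 4×7 = 44°C

44°C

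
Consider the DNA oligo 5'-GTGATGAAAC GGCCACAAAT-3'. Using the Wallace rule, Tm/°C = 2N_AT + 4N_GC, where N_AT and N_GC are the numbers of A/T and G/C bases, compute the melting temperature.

Base counts: A=8, T=3, G=5, C=4
AT pairs contribute 11, GC pairs contribute 9.
Tm = 2(11) + 4(9) = 22 + 36 = 58°C

58°C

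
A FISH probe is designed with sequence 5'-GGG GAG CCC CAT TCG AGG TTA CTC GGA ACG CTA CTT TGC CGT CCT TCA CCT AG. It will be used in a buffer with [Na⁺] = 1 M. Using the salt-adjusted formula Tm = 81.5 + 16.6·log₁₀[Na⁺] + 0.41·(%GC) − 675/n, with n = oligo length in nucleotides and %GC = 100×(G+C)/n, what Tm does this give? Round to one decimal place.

92.7°C

Length n = 53. C=17, A=9, G=14, T=13
G+C = 31, so %GC = 31/53 × 100 = 58.491%
Salt term: 16.6 × (0) = 0
GC term: 0.41 × 58.491 = 23.981; length term: −675/53 = −12.736
Tm = 81.5 + (0) + 23.981 − 12.736 = 92.745 → 92.7°C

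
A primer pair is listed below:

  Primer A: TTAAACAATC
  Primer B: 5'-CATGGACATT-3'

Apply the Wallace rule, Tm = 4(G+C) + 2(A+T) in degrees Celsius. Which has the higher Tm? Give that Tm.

Primer A: A+T=8, G+C=2 → Tm = 2(8)+4(2) = 24°C
Primer B: A+T=6, G+C=4 → Tm = 2(6)+4(4) = 28°C
24°C vs 28°C → primer B is higher.

Primer B, 28°C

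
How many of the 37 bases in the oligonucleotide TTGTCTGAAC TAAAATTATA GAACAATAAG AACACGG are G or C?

11

Base counts: C=5, G=6, T=9, A=17
Total G or C: 6 + 5 = 11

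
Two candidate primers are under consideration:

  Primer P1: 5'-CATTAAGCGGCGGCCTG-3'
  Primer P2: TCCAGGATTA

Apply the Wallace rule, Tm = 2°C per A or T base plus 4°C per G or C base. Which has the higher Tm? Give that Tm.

Primer P1: A+T=6, G+C=11 → Tm = 2(6)+4(11) = 56°C
Primer P2: A+T=6, G+C=4 → Tm = 2(6)+4(4) = 28°C
56°C vs 28°C → primer P1 is higher.

Primer P1, 56°C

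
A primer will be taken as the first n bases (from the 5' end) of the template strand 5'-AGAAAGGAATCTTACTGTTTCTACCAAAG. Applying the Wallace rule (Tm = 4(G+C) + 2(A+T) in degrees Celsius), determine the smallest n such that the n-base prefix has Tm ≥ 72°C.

First 26 bases: AGAAAGGAATCTTACTGTTTCTACCA → Tm = 70°C (< 72°C)
First 27 bases: AGAAAGGAATCTTACTGTTTCTACCAA → Tm = 72°C (≥ 72°C)
Each additional base adds 2°C (A/T) or 4°C (G/C), so Tm is non-decreasing in n; n = 27 is the first length to reach 72°C.

n = 27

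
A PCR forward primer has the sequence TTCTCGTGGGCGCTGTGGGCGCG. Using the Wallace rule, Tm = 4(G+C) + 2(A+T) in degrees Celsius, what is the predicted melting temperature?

T=6, C=6, G=11, A=0
AT pairs contribute 6, GC pairs contribute 17.
Tm = 2×6 + 4×17 = 80°C

80°C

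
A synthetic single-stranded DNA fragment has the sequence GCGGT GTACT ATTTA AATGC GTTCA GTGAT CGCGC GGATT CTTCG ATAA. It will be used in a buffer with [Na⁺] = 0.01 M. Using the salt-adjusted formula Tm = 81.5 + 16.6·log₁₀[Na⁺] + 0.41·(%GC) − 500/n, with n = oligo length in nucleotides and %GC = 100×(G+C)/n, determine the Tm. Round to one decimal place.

56.5°C

Length n = 49. Base counts: C=9, T=16, A=11, G=13
G+C = 22, so %GC = 22/49 × 100 = 44.898%
Salt term: 16.6 × (-2) = -33.2
GC term: 0.41 × 44.898 = 18.408; length term: −500/49 = −10.204
Tm = 81.5 + (-33.2) + 18.408 − 10.204 = 56.504 → 56.5°C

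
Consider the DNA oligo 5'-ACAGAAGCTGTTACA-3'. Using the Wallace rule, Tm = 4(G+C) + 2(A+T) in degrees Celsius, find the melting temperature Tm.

42°C

Scanning the sequence gives G=3, C=3, T=3, A=6.
So N_AT = 9 and N_GC = 6.
Tm = 2(9) + 4(6) = 18 + 24 = 42°C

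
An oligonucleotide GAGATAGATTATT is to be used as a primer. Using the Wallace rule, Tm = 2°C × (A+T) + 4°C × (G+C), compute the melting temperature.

Scanning the sequence gives G=3, T=5, C=0, A=5.
AT pairs contribute 10, GC pairs contribute 3.
Tm = 2×10 + 4×3 = 32°C

32°C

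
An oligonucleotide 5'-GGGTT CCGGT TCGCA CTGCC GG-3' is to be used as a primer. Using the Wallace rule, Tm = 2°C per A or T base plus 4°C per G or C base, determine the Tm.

76°C

T=5, C=7, G=9, A=1
AT pairs contribute 6, GC pairs contribute 16.
Tm = 4·16 + 2·6 = 64 + 12 = 76°C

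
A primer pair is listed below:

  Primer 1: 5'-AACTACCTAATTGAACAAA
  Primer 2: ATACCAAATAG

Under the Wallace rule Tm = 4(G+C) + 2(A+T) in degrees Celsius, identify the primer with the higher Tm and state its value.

Primer 1, 48°C

Primer 1: A+T=14, G+C=5 → Tm = 2(14)+4(5) = 48°C
Primer 2: A+T=8, G+C=3 → Tm = 2(8)+4(3) = 28°C
48°C vs 28°C → primer 1 is higher.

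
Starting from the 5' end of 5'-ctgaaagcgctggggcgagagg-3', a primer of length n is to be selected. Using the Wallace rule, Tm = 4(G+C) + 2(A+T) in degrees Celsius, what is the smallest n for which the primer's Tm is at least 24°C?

First 7 bases: CTGAAAG → Tm = 20°C (< 24°C)
First 8 bases: CTGAAAGC → Tm = 24°C (≥ 24°C)
Since every base adds ≥2°C, Tm only increases with n, so the threshold is first crossed at n = 8.

n = 8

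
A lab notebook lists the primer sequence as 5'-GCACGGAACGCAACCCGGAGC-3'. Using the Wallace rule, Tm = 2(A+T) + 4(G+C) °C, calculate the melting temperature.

Base counts: A=6, T=0, G=7, C=8
AT pairs contribute 6, GC pairs contribute 15.
Tm = 2(6) + 4(15) = 12 + 60 = 72°C

72°C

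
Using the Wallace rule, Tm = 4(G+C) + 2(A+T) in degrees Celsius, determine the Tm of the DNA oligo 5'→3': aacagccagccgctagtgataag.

Scanning the sequence gives A=8, C=6, G=6, T=3.
So N_AT = 11 and N_GC = 12.
Tm = 4·12 + 2·11 = 48 + 22 = 70°C

70°C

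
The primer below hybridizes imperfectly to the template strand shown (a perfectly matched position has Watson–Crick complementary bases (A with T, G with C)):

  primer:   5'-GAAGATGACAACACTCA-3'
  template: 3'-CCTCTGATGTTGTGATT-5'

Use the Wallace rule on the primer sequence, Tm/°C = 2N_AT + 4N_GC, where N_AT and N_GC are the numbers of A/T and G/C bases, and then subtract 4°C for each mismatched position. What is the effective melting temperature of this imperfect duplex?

32°C

Primer base counts: A=8, T=2, G=3, C=4 → A+T=10, G+C=7
Perfect-match Tm = 2(10) + 4(7) = 20 + 28 = 48°C
Mismatches (positions where the bases are not complementary): 4 (at positions 2, 6, 7, 16)
Effective Tm = 48 − 4×4 = 48 − 16 = 32°C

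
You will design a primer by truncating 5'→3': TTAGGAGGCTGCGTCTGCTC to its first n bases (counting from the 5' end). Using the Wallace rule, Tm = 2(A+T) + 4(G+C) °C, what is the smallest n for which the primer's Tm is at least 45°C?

n = 15

First 14 bases: TTAGGAGGCTGCGT → Tm = 44°C (< 45°C)
First 15 bases: TTAGGAGGCTGCGTC → Tm = 48°C (≥ 45°C)
Since every base adds ≥2°C, Tm only increases with n, so the threshold is first crossed at n = 15.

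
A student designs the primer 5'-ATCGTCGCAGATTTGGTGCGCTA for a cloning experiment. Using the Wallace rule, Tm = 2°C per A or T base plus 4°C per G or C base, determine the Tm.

Base counts: C=5, G=7, A=4, T=7
AT pairs contribute 11, GC pairs contribute 12.
Tm = 4·12 + 2·11 = 48 + 22 = 70°C

70°C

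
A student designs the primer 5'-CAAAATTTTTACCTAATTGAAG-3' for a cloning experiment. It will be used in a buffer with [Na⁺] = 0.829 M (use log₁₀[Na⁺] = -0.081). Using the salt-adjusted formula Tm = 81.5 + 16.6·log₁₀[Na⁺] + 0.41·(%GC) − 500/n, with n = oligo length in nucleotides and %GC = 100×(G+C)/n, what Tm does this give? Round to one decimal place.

Length n = 22. Base counts: G=2, A=9, C=3, T=8
G+C = 5, so %GC = 5/22 × 100 = 22.727%
Salt term: 16.6 × (-0.081) = -1.345
GC term: 0.41 × 22.727 = 9.318; length term: −500/22 = −22.727
Tm = 81.5 + (-1.345) + 9.318 − 22.727 = 66.746 → 66.7°C

66.7°C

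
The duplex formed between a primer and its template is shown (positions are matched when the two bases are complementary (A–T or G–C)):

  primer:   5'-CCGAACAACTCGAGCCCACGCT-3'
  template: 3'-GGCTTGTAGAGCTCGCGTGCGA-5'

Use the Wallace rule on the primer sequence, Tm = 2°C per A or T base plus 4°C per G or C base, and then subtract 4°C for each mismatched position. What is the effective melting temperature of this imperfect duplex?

Primer base counts: A=6, T=2, G=4, C=10 → A+T=8, G+C=14
Perfect-match Tm = 2(8) + 4(14) = 16 + 56 = 72°C
Mismatches (positions where the bases are not complementary): 2 (at positions 8, 16)
Effective Tm = 72 − 2×4 = 72 − 8 = 64°C

64°C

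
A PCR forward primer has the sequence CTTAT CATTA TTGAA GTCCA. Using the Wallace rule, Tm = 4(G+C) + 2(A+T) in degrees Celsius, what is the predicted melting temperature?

Base counts: G=2, T=8, A=6, C=4
So N_AT = 14 and N_GC = 6.
Tm = 2×14 + 4×6 = 52°C

52°C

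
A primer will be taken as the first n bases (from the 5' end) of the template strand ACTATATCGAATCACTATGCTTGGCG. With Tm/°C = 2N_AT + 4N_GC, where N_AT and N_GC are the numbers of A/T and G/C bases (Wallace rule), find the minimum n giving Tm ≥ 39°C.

First 14 bases: ACTATATCGAATCA → Tm = 36°C (< 39°C)
First 15 bases: ACTATATCGAATCAC → Tm = 40°C (≥ 39°C)
Since every base adds ≥2°C, Tm only increases with n, so the threshold is first crossed at n = 15.

n = 15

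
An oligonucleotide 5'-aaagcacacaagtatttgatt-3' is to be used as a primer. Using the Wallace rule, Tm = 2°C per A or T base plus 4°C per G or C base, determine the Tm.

Base counts: T=6, C=3, A=9, G=3
AT pairs contribute 15, GC pairs contribute 6.
Tm = 2(15) + 4(6) = 30 + 24 = 54°C

54°C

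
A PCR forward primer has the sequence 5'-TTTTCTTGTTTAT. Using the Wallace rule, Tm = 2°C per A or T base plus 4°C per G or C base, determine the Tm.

Base counts: T=10, A=1, G=1, C=1
AT pairs contribute 11, GC pairs contribute 2.
Tm = 4·2 + 2·11 = 8 + 22 = 30°C

30°C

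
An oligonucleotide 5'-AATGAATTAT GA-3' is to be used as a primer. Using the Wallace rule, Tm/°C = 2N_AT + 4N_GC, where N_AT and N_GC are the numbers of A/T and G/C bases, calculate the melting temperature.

Base counts: C=0, A=6, G=2, T=4
So N_AT = 10 and N_GC = 2.
Tm = 4·2 + 2·10 = 8 + 20 = 28°C

28°C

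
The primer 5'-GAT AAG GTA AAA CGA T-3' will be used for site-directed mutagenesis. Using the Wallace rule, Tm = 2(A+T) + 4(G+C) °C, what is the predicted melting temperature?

Scanning the sequence gives T=3, C=1, G=4, A=8.
So N_AT = 11 and N_GC = 5.
Tm = 2(11) + 4(5) = 22 + 20 = 42°C

42°C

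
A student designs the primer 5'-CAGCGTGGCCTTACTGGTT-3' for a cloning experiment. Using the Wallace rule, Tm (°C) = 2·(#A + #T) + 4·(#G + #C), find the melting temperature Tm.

Scanning the sequence gives T=6, A=2, G=6, C=5.
A+T = 8, G+C = 11
Tm = 2(8) + 4(11) = 16 + 44 = 60°C

60°C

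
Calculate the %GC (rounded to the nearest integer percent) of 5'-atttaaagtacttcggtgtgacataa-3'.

31%

Base counts: A=9, T=9, G=5, C=3
G+C = 5 + 3 = 8 out of 26 bases
%GC = 8/26 × 100 = 30.77% ≈ 31%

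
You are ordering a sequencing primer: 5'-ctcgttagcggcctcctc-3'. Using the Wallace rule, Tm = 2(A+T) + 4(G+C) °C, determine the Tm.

60°C

Scanning the sequence gives G=4, C=8, T=5, A=1.
A+T = 6, G+C = 12
Tm = 2(6) + 4(12) = 12 + 48 = 60°C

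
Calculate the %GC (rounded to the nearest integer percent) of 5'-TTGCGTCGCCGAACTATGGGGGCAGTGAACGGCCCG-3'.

67%

T=6, G=14, C=10, A=6
G+C = 14 + 10 = 24 out of 36 bases
%GC = 24/36 × 100 = 66.67% ≈ 67%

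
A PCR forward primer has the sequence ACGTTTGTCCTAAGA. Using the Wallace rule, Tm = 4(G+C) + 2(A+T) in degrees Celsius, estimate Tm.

Counting bases: C=3, T=5, G=3, A=4
So N_AT = 9 and N_GC = 6.
Tm = 2(9) + 4(6) = 18 + 24 = 42°C

42°C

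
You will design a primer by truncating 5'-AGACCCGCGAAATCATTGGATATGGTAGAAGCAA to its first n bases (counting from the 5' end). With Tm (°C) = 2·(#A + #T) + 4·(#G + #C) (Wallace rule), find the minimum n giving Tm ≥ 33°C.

First 9 bases: AGACCCGCG → Tm = 32°C (< 33°C)
First 10 bases: AGACCCGCGA → Tm = 34°C (≥ 33°C)
Each additional base adds 2°C (A/T) or 4°C (G/C), so Tm is non-decreasing in n; n = 10 is the first length to reach 33°C.

n = 10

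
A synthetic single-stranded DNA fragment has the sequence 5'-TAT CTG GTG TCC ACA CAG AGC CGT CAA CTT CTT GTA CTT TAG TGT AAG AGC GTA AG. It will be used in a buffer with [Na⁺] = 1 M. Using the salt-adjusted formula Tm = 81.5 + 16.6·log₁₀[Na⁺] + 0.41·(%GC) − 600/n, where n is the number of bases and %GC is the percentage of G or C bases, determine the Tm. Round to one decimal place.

89.1°C

Length n = 56. T=17, A=14, G=13, C=12
G+C = 25, so %GC = 25/56 × 100 = 44.643%
Salt term: 16.6 × (0) = 0
GC term: 0.41 × 44.643 = 18.304; length term: −600/56 = −10.714
Tm = 81.5 + (0) + 18.304 − 10.714 = 89.09 → 89.1°C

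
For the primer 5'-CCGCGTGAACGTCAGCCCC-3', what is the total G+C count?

14

Counting bases: T=2, C=9, G=5, A=3
Total G or C: 5 + 9 = 14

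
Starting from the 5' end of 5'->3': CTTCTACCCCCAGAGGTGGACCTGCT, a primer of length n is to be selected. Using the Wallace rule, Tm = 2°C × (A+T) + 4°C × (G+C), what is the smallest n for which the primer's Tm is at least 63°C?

First 19 bases: CTTCTACCCCCAGAGGTGG → Tm = 62°C (< 63°C)
First 20 bases: CTTCTACCCCCAGAGGTGGA → Tm = 64°C (≥ 63°C)
Each additional base adds 2°C (A/T) or 4°C (G/C), so Tm is non-decreasing in n; n = 20 is the first length to reach 63°C.

n = 20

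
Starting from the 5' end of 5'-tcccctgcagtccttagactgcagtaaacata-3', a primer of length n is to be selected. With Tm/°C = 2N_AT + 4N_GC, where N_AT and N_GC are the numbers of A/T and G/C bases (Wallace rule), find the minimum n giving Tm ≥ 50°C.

First 15 bases: TCCCCTGCAGTCCTT → Tm = 48°C (< 50°C)
First 16 bases: TCCCCTGCAGTCCTTA → Tm = 50°C (≥ 50°C)
Since every base adds ≥2°C, Tm only increases with n, so the threshold is first crossed at n = 16.

n = 16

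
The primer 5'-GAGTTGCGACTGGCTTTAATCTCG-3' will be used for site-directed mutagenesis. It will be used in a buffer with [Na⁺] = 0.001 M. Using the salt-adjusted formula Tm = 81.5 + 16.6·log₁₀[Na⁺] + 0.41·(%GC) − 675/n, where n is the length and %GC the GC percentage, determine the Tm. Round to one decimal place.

24.1°C

Length n = 24. Base counts: C=5, G=7, A=4, T=8
G+C = 12, so %GC = 12/24 × 100 = 50%
Salt term: 16.6 × (-3) = -49.8
GC term: 0.41 × 50 = 20.5; length term: −675/24 = −28.125
Tm = 81.5 + (-49.8) + 20.5 − 28.125 = 24.075 → 24.1°C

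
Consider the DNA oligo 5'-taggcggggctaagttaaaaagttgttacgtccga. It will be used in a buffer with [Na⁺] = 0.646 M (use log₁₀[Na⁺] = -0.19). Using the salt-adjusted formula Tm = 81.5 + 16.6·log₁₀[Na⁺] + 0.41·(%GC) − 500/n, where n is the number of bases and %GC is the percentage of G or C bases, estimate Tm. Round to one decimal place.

Length n = 35. G=11, T=9, C=5, A=10
G+C = 16, so %GC = 16/35 × 100 = 45.714%
Salt term: 16.6 × (-0.19) = -3.154
GC term: 0.41 × 45.714 = 18.743; length term: −500/35 = −14.286
Tm = 81.5 + (-3.154) + 18.743 − 14.286 = 82.803 → 82.8°C

82.8°C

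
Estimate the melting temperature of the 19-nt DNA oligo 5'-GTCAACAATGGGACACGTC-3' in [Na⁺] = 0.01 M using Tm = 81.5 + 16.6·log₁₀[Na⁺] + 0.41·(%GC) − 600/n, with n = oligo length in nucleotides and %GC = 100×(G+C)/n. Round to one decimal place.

Length n = 19. Base counts: T=3, C=5, A=6, G=5
G+C = 10, so %GC = 10/19 × 100 = 52.632%
Salt term: 16.6 × (-2) = -33.2
GC term: 0.41 × 52.632 = 21.579; length term: −600/19 = −31.579
Tm = 81.5 + (-33.2) + 21.579 − 31.579 = 38.3 → 38.3°C

38.3°C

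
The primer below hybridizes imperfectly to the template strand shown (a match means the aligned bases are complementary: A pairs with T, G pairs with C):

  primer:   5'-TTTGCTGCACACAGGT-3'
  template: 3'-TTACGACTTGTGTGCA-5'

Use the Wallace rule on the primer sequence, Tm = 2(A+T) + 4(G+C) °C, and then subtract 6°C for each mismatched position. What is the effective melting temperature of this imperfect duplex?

24°C

Primer base counts: A=3, T=5, G=4, C=4 → A+T=8, G+C=8
Perfect-match Tm = 2(8) + 4(8) = 16 + 32 = 48°C
Mismatches (positions where the bases are not complementary): 4 (at positions 1, 2, 8, 14)
Effective Tm = 48 − 4×6 = 48 − 24 = 24°C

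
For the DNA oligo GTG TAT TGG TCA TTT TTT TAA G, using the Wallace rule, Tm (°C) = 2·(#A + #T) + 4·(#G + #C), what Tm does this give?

Counting bases: C=1, G=5, A=4, T=12
A+T = 16, G+C = 6
Tm = 2×16 + 4×6 = 56°C

56°C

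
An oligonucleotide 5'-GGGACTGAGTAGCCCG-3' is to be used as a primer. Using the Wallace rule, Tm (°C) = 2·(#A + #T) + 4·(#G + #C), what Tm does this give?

54°C

Base counts: T=2, C=4, G=7, A=3
So N_AT = 5 and N_GC = 11.
Tm = 4·11 + 2·5 = 44 + 10 = 54°C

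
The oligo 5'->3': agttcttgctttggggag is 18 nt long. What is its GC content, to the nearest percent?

Base counts: T=7, A=2, C=2, G=7
G+C = 7 + 2 = 9 out of 18 bases
%GC = 9/18 × 100 = 50% ≈ 50%

50%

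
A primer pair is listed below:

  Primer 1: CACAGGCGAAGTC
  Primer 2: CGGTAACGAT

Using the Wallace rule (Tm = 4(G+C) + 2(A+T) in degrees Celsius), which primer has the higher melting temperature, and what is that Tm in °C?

Primer 1, 42°C

Primer 1: A+T=5, G+C=8 → Tm = 2(5)+4(8) = 42°C
Primer 2: A+T=5, G+C=5 → Tm = 2(5)+4(5) = 30°C
42°C vs 30°C → primer 1 is higher.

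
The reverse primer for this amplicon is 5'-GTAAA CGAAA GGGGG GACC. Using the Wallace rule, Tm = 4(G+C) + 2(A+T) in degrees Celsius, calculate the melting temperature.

T=1, C=3, G=8, A=7
AT pairs contribute 8, GC pairs contribute 11.
Tm = 2(8) + 4(11) = 16 + 44 = 60°C

60°C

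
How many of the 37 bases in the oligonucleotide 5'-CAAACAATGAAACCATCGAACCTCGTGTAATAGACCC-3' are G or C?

Counting bases: G=5, T=6, C=11, A=15
G+C = 5 + 11 = 16

16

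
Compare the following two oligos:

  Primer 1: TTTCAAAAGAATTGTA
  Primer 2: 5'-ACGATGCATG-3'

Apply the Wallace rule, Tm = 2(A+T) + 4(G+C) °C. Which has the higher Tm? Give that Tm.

Primer 1, 38°C

Primer 1: A+T=13, G+C=3 → Tm = 2(13)+4(3) = 38°C
Primer 2: A+T=5, G+C=5 → Tm = 2(5)+4(5) = 30°C
38°C vs 30°C → primer 1 is higher.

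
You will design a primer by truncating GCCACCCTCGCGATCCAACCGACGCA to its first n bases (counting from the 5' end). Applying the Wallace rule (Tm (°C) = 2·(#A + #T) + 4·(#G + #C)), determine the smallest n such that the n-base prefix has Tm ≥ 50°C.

First 14 bases: GCCACCCTCGCGAT → Tm = 48°C (< 50°C)
First 15 bases: GCCACCCTCGCGATC → Tm = 52°C (≥ 50°C)
Since every base adds ≥2°C, Tm only increases with n, so the threshold is first crossed at n = 15.

n = 15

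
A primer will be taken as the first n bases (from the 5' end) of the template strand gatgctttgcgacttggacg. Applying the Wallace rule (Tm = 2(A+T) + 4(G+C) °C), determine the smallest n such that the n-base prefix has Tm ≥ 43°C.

n = 15

First 14 bases: GATGCTTTGCGACT → Tm = 42°C (< 43°C)
First 15 bases: GATGCTTTGCGACTT → Tm = 44°C (≥ 43°C)
Each additional base adds 2°C (A/T) or 4°C (G/C), so Tm is non-decreasing in n; n = 15 is the first length to reach 43°C.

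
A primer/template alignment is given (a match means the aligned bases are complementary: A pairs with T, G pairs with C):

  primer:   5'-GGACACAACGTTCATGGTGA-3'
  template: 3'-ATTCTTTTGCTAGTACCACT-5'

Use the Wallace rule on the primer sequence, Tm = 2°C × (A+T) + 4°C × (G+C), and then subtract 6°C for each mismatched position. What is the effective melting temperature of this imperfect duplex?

Primer base counts: A=6, T=4, G=6, C=4 → A+T=10, G+C=10
Perfect-match Tm = 2(10) + 4(10) = 20 + 40 = 60°C
Mismatches (positions where the bases are not complementary): 5 (at positions 1, 2, 4, 6, 11)
Effective Tm = 60 − 5×6 = 60 − 30 = 30°C

30°C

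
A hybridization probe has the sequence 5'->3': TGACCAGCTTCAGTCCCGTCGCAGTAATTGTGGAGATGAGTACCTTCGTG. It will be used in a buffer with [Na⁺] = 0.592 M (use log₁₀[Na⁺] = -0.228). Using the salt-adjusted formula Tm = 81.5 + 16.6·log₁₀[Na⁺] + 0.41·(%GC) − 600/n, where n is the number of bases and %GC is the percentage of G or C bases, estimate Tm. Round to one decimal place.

Length n = 50. Base counts: C=12, G=14, T=14, A=10
G+C = 26, so %GC = 26/50 × 100 = 52%
Salt term: 16.6 × (-0.228) = -3.785
GC term: 0.41 × 52 = 21.32; length term: −600/50 = −12
Tm = 81.5 + (-3.785) + 21.32 − 12 = 87.035 → 87.0°C

87.0°C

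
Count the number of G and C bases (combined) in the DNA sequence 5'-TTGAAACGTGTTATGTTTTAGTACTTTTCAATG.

9

Counting bases: T=16, A=8, G=6, C=3
Total G or C: 6 + 3 = 9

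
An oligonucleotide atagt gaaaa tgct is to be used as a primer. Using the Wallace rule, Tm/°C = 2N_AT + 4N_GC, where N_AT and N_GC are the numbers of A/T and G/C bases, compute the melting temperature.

36°C

Base counts: A=6, C=1, G=3, T=4
AT pairs contribute 10, GC pairs contribute 4.
Tm = 4·4 + 2·10 = 16 + 20 = 36°C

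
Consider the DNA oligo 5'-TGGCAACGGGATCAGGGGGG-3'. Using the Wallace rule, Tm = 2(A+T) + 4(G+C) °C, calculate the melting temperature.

Counting bases: A=4, G=11, T=2, C=3
AT pairs contribute 6, GC pairs contribute 14.
Tm = 2×6 + 4×14 = 68°C

68°C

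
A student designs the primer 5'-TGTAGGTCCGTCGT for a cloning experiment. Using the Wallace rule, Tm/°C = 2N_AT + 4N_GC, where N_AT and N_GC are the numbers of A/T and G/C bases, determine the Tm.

44°C

Counting bases: C=3, T=5, A=1, G=5
So N_AT = 6 and N_GC = 8.
Tm = 2×6 + 4×8 = 44°C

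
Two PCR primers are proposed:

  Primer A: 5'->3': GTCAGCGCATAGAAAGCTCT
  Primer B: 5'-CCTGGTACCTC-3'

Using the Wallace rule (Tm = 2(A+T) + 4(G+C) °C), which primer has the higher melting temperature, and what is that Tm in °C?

Primer A: A+T=10, G+C=10 → Tm = 2(10)+4(10) = 60°C
Primer B: A+T=4, G+C=7 → Tm = 2(4)+4(7) = 36°C
60°C vs 36°C → primer A is higher.

Primer A, 60°C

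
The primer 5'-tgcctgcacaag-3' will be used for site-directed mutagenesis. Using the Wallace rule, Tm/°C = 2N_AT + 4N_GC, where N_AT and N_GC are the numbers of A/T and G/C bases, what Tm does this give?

Base counts: C=4, T=2, A=3, G=3
AT pairs contribute 5, GC pairs contribute 7.
Tm = 4·7 + 2·5 = 28 + 10 = 38°C

38°C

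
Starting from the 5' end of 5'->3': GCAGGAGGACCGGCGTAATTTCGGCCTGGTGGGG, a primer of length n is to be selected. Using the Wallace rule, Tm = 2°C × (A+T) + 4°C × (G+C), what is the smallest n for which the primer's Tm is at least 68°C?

First 21 bases: GCAGGAGGACCGGCGTAATTT → Tm = 66°C (< 68°C)
First 22 bases: GCAGGAGGACCGGCGTAATTTC → Tm = 70°C (≥ 68°C)
Each additional base adds 2°C (A/T) or 4°C (G/C), so Tm is non-decreasing in n; n = 22 is the first length to reach 68°C.

n = 22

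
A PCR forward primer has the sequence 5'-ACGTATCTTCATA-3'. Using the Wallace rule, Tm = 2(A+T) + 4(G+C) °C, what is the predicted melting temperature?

34°C

Base counts: G=1, C=3, A=4, T=5
A+T = 9, G+C = 4
Tm = 4·4 + 2·9 = 16 + 18 = 34°C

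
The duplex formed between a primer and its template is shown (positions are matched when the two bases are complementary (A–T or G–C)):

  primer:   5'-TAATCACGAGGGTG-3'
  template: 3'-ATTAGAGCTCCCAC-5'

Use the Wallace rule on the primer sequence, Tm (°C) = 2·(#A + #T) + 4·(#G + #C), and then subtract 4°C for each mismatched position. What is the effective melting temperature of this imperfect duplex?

38°C

Primer base counts: A=4, T=3, G=5, C=2 → A+T=7, G+C=7
Perfect-match Tm = 2(7) + 4(7) = 14 + 28 = 42°C
Mismatches (positions where the bases are not complementary): 1 (at position 6)
Effective Tm = 42 − 1×4 = 42 − 4 = 38°C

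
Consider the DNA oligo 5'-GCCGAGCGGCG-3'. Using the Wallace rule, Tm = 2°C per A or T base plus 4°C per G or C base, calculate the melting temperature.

T=0, C=4, G=6, A=1
So N_AT = 1 and N_GC = 10.
Tm = 4·10 + 2·1 = 40 + 2 = 42°C

42°C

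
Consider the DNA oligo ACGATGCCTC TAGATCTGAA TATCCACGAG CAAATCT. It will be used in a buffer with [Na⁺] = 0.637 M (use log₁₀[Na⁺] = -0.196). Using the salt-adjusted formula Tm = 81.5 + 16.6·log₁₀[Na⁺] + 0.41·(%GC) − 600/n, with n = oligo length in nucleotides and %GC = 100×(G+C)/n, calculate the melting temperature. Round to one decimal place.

79.8°C

Length n = 37. Counting bases: T=9, C=10, A=12, G=6
G+C = 16, so %GC = 16/37 × 100 = 43.243%
Salt term: 16.6 × (-0.196) = -3.254
GC term: 0.41 × 43.243 = 17.73; length term: −600/37 = −16.216
Tm = 81.5 + (-3.254) + 17.73 − 16.216 = 79.76 → 79.8°C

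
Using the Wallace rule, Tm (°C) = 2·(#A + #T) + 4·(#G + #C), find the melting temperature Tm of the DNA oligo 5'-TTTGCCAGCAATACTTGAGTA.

58°C

Base counts: C=4, G=4, T=7, A=6
A+T = 13, G+C = 8
Tm = 4·8 + 2·13 = 32 + 26 = 58°C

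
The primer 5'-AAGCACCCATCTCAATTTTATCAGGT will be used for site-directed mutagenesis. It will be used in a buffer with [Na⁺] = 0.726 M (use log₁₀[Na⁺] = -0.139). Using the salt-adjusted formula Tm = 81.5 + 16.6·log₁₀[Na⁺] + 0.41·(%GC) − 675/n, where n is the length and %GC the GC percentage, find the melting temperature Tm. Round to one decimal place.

Length n = 26. Scanning the sequence gives A=8, G=3, T=8, C=7.
G+C = 10, so %GC = 10/26 × 100 = 38.462%
Salt term: 16.6 × (-0.139) = -2.307
GC term: 0.41 × 38.462 = 15.769; length term: −675/26 = −25.962
Tm = 81.5 + (-2.307) + 15.769 − 25.962 = 69 → 69.0°C

69.0°C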